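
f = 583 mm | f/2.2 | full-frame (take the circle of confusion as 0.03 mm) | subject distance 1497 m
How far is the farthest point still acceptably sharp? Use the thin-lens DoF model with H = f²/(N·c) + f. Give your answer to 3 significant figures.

Hyperfocal distance H = f²/(N·c) + f = 583²/(2.2 × 0.03) + 583 = 339889/0.066 + 583 ≈ 5150416.3 mm ≈ 5150 m.
Far limit Df = s·(H − f)/(H − s) = 1497000 × (5150416.3 − 583) / (5150416.3 − 1497000) = 1497000 × 5149833.3 / 3653416.3 ≈ 2110162 mm ≈ 2110 m.

2110 m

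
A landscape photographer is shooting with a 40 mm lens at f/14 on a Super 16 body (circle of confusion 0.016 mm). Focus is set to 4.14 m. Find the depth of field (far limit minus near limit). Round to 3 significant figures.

7.09 m

Hyperfocal distance H = f²/(N·c) + f = 40²/(14 × 0.016) + 40 = 1600/0.224 + 40 ≈ 7182.9 mm ≈ 7.183 m.
Near limit Dn = s·(H − f)/(H + s − 2f) = 4140 × (7182.9 − 40) / (7182.9 + 4140 − 2 × 40) = 4140 × 7142.9 / 11242.9 ≈ 2630.2 mm.
Far limit Df = s·(H − f)/(H − s) = 4140 × (7182.9 − 40) / (7182.9 − 4140) = 4140 × 7142.9 / 3042.9 ≈ 9718.3 mm.
Depth of field = Df − Dn = 9718.3 − 2630.2 ≈ 7088.1 mm ≈ 7.09 m.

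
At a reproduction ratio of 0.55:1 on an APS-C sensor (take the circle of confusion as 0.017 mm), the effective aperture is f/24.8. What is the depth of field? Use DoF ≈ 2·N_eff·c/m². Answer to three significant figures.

2.79 mm

At magnification m, DoF ≈ 2·N_eff·c/m² = 2 × 24.8 × 0.017 / 0.55² = 0.8432 / 0.3025 ≈ 2.79 mm.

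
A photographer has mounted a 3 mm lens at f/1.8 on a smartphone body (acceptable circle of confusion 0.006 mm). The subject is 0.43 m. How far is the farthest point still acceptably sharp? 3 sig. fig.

Hyperfocal distance H = f²/(N·c) + f = 3²/(1.8 × 0.006) + 3 = 9/0.0108 + 3 ≈ 836.3 mm ≈ 0.836 m.
Far limit Df = s·(H − f)/(H − s) = 430 × (836.3 − 3) / (836.3 − 430) = 430 × 833.3 / 406.3 ≈ 881.87 mm ≈ 0.882 m.

0.882 m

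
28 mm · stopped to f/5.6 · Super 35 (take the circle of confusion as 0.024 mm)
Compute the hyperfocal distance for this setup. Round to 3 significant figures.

5.86 m

Hyperfocal distance H = f²/(N·c) + f = 28²/(5.6 × 0.024) + 28 = 784/0.1344 + 28 ≈ 5861.3 mm ≈ 5.86 m.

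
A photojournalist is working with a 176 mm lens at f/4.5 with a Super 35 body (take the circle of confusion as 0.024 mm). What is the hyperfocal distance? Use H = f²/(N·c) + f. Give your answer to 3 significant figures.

287 m

Hyperfocal distance H = f²/(N·c) + f = 176²/(4.5 × 0.024) + 176 = 30976/0.108 + 176 ≈ 286990.8 mm ≈ 287 m.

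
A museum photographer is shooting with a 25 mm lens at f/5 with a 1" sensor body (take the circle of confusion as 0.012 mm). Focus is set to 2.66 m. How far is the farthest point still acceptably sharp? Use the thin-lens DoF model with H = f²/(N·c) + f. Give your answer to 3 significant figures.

Hyperfocal distance H = f²/(N·c) + f = 25²/(5 × 0.012) + 25 = 625/0.06 + 25 ≈ 10441.7 mm ≈ 10.44 m.
Far limit Df = s·(H − f)/(H − s) = 2660 × (10441.7 − 25) / (10441.7 − 2660) = 2660 × 10416.7 / 7781.7 ≈ 3560.7 mm ≈ 3.56 m.

3.56 m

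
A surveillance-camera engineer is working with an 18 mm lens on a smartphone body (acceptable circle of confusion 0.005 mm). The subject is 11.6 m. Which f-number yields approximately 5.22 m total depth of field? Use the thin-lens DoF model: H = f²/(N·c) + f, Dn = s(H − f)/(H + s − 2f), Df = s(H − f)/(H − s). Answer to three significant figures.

f/1.20

Write h = H − f = f²/(N·c). The thin-lens limits are Dn = s·h/(h + (s−f)) and Df = s·h/(h − (s−f)), so DoF = Df − Dn = 2·s·(s−f)·h / (h² − (s−f)²).
That is a quadratic in h: DoF·h² − 2·s·(s−f)·h − DoF·(s−f)² = 0 ⇒ h = (s−f)·(s + √(s² + DoF²)) / DoF = 11582 × (11600 + √(11600² + 5220²)) / 5220 = 11582 × (11600 + 12720.4) / 5220 ≈ 53961 mm.
Then N = f²/(c·h) = 18² / (0.005 × 53961) = 324 / 269.81 ≈ 1.20.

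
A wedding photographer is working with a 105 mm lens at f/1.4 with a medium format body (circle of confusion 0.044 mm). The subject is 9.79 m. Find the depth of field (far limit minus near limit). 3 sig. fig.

1.06 m

Hyperfocal distance H = f²/(N·c) + f = 105²/(1.4 × 0.044) + 105 = 11025/0.0616 + 105 ≈ 179082.3 mm ≈ 179.1 m.
Near limit Dn = s·(H − f)/(H + s − 2f) = 9790 × (179082.3 − 105) / (179082.3 + 9790 − 2 × 105) = 9790 × 178977.3 / 188662.3 ≈ 9287.4 mm.
Far limit Df = s·(H − f)/(H − s) = 9790 × (179082.3 − 105) / (179082.3 − 9790) = 9790 × 178977.3 / 169292.3 ≈ 10350.1 mm.
Depth of field = Df − Dn = 10350.1 − 9287.4 ≈ 1062.7 mm ≈ 1.06 m.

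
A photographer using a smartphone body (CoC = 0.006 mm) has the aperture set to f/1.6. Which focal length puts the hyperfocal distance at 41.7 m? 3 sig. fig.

From H = f²/(N·c) + f, with f ≪ H: f ≈ √(H·N·c) = √(41700 × 1.6 × 0.006) = √400.32 ≈ 20.01 mm.
The +f correction barely moves this — solving exactly, f² + N·c·f − N·c·H = 0 ⇒ f = (−N·c + √((N·c)² + 4·N·c·H))/2 = (−0.0096 + √1601.3)/2 ≈ 20.003 mm, so f ≈ 20.0 mm.

20.0 mm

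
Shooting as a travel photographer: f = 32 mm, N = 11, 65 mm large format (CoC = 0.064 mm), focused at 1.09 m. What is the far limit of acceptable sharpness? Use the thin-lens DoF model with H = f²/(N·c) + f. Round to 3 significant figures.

4.00 m

Hyperfocal distance H = f²/(N·c) + f = 32²/(11 × 0.064) + 32 = 1024/0.704 + 32 ≈ 1486.5 mm ≈ 1.487 m.
Far limit Df = s·(H − f)/(H − s) = 1090 × (1486.5 − 32) / (1486.5 − 1090) = 1090 × 1454.5 / 396.5 ≈ 3998.2 mm ≈ 4.00 m.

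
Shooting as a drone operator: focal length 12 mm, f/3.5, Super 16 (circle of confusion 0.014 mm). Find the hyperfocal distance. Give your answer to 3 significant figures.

Hyperfocal distance H = f²/(N·c) + f = 12²/(3.5 × 0.014) + 12 = 144/0.049 + 12 ≈ 2950.8 mm ≈ 2.95 m.

2.95 m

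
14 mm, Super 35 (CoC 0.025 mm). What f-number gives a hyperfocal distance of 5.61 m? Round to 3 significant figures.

f/1.40

Rearrange H = f²/(N·c) + f for N: N = f² / ((H − f)·c).
N = 14² / ((5610 − 14) × 0.025) = 196 / 139.9 ≈ 1.40.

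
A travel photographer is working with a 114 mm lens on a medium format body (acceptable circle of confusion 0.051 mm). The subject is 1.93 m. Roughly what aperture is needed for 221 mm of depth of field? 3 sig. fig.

f/8.01

Write h = H − f = f²/(N·c). The thin-lens limits are Dn = s·h/(h + (s−f)) and Df = s·h/(h − (s−f)), so DoF = Df − Dn = 2·s·(s−f)·h / (h² − (s−f)²).
That is a quadratic in h: DoF·h² − 2·s·(s−f)·h − DoF·(s−f)² = 0 ⇒ h = (s−f)·(s + √(s² + DoF²)) / DoF = 1816 × (1930 + √(1930² + 221²)) / 221 = 1816 × (1930 + 1942.61) / 221 ≈ 31822 mm.
Then N = f²/(c·h) = 114² / (0.051 × 31822) = 12996 / 1622.9 ≈ 8.01.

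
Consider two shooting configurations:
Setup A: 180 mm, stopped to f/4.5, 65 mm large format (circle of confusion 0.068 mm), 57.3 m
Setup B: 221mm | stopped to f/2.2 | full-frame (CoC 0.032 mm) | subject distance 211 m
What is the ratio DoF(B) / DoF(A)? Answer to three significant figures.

1.62

Setup A: H = 180²/(4.5×0.068) + 180 ≈ 106062.4 mm; DoF = Df − Dn = 124421 − 37221 ≈ 87200 mm.
Setup B: H = 221²/(2.2×0.032) + 221 ≈ 693985.2 mm; DoF = Df − Dn = 303082 − 161832 ≈ 141250 mm.
Ratio = 141250 / 87200 ≈ 1.62.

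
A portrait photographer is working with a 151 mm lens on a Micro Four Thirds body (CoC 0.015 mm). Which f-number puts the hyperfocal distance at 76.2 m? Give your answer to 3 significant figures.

Rearrange H = f²/(N·c) + f for N: N = f² / ((H − f)·c).
N = 151² / ((76200 − 151) × 0.015) = 22801 / 1141 ≈ 20.

f/20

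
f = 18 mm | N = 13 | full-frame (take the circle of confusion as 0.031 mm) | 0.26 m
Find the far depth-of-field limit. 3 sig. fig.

372 mm

Hyperfocal distance H = f²/(N·c) + f = 18²/(13 × 0.031) + 18 = 324/0.403 + 18 ≈ 822.0 mm ≈ 0.822 m.
Far limit Df = s·(H − f)/(H − s) = 260 × (822.0 − 18) / (822.0 − 260) = 260 × 804.0 / 562.0 ≈ 371.96 mm.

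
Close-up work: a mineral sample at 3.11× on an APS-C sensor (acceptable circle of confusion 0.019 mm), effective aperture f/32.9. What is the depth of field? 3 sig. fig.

0.129 mm

At magnification m, DoF ≈ 2·N_eff·c/m² = 2 × 32.9 × 0.019 / 3.11² = 1.25 / 9.672 ≈ 0.129 mm.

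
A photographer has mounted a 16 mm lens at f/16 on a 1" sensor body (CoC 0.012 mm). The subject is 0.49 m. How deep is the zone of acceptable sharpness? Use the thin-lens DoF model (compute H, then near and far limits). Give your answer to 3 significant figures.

Hyperfocal distance H = f²/(N·c) + f = 16²/(16 × 0.012) + 16 = 256/0.192 + 16 ≈ 1349.3 mm ≈ 1.349 m.
Near limit Dn = s·(H − f)/(H + s − 2f) = 490 × (1349.3 − 16) / (1349.3 + 490 − 2 × 16) = 490 × 1333.3 / 1807.3 ≈ 361.49 mm.
Far limit Df = s·(H − f)/(H − s) = 490 × (1349.3 − 16) / (1349.3 − 490) = 490 × 1333.3 / 859.3 ≈ 760.28 mm.
Depth of field = Df − Dn = 760.28 − 361.49 ≈ 398.79 mm.

399 mm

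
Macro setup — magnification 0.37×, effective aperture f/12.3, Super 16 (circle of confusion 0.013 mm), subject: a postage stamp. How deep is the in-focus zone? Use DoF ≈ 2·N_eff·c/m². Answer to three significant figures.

At magnification m, DoF ≈ 2·N_eff·c/m² = 2 × 12.3 × 0.013 / 0.37² = 0.3198 / 0.1369 ≈ 2.34 mm.

2.34 mm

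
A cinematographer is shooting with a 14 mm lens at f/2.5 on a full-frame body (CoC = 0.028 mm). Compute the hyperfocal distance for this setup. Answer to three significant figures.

2.81 m

Hyperfocal distance H = f²/(N·c) + f = 14²/(2.5 × 0.028) + 14 = 196/0.07 + 14 ≈ 2814.0 mm ≈ 2.81 m.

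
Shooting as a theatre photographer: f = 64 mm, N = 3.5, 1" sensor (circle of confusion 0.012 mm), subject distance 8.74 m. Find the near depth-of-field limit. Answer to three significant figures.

8.03 m

Hyperfocal distance H = f²/(N·c) + f = 64²/(3.5 × 0.012) + 64 = 4096/0.042 + 64 ≈ 97587.8 mm ≈ 97.59 m.
Near limit Dn = s·(H − f)/(H + s − 2f) = 8740 × (97587.8 − 64) / (97587.8 + 8740 − 2 × 64) = 8740 × 97523.8 / 106199.8 ≈ 8026.0 mm ≈ 8.03 m.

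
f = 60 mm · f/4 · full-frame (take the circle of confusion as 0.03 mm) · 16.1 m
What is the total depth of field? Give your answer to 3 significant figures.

24.1 m

Hyperfocal distance H = f²/(N·c) + f = 60²/(4 × 0.03) + 60 = 3600/0.12 + 60 ≈ 30060.0 mm ≈ 30.06 m.
Near limit Dn = s·(H − f)/(H + s − 2f) = 16100 × (30060.0 − 60) / (30060.0 + 16100 − 2 × 60) = 16100 × 30000.0 / 46040.0 ≈ 10491 mm.
Far limit Df = s·(H − f)/(H − s) = 16100 × (30060.0 − 60) / (30060.0 − 16100) = 16100 × 30000.0 / 13960.0 ≈ 34599 mm.
Depth of field = Df − Dn = 34599 − 10491 ≈ 24108 mm ≈ 24.1 m.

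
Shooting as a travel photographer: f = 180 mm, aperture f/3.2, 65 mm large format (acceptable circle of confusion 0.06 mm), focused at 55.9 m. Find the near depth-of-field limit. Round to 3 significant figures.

42.0 m

Hyperfocal distance H = f²/(N·c) + f = 180²/(3.2 × 0.06) + 180 = 32400/0.192 + 180 ≈ 168930.0 mm ≈ 168.9 m.
Near limit Dn = s·(H − f)/(H + s − 2f) = 55900 × (168930.0 − 180) / (168930.0 + 55900 − 2 × 180) = 55900 × 168750.0 / 224470.0 ≈ 42024 mm ≈ 42.0 m.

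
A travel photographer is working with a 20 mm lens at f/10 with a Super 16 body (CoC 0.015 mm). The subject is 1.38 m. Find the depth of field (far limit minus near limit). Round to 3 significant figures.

Hyperfocal distance H = f²/(N·c) + f = 20²/(10 × 0.015) + 20 = 400/0.15 + 20 ≈ 2686.7 mm ≈ 2.687 m.
Near limit Dn = s·(H − f)/(H + s − 2f) = 1380 × (2686.7 − 20) / (2686.7 + 1380 − 2 × 20) = 1380 × 2666.7 / 4026.7 ≈ 913.9 mm.
Far limit Df = s·(H − f)/(H − s) = 1380 × (2686.7 − 20) / (2686.7 − 1380) = 1380 × 2666.7 / 1306.7 ≈ 2816.3 mm.
Depth of field = Df − Dn = 2816.3 − 913.9 ≈ 1902.4 mm ≈ 1.90 m.

1.90 m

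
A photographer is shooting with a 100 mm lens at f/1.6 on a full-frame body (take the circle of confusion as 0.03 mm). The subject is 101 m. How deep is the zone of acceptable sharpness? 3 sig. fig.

Hyperfocal distance H = f²/(N·c) + f = 100²/(1.6 × 0.03) + 100 = 10000/0.048 + 100 ≈ 208433.3 mm ≈ 208.4 m.
Near limit Dn = s·(H − f)/(H + s − 2f) = 101000 × (208433.3 − 100) / (208433.3 + 101000 − 2 × 100) = 101000 × 208333.3 / 309233.3 ≈ 68045 mm.
Far limit Df = s·(H − f)/(H − s) = 101000 × (208433.3 − 100) / (208433.3 − 101000) = 101000 × 208333.3 / 107433.3 ≈ 195858 mm.
Depth of field = Df − Dn = 195858 − 68045 ≈ 127813 mm ≈ 128 m.

128 m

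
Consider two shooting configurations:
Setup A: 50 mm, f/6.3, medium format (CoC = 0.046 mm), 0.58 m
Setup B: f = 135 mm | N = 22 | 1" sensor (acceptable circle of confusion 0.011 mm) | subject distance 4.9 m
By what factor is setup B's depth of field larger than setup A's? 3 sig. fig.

8.70

Setup A: H = 50²/(6.3×0.046) + 50 ≈ 8676.6 mm; DoF = Df − Dn = 617.966 − 546.429 ≈ 71.537 mm.
Setup B: H = 135²/(22×0.011) + 135 ≈ 75444.9 mm; DoF = Df − Dn = 5230.97 − 4608.42 ≈ 622.55 mm.
Ratio = 622.55 / 71.537 ≈ 8.70.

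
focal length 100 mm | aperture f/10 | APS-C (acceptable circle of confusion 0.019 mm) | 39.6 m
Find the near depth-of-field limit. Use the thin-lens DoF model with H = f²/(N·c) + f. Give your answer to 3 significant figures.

22.6 m

Hyperfocal distance H = f²/(N·c) + f = 100²/(10 × 0.019) + 100 = 10000/0.19 + 100 ≈ 52731.6 mm ≈ 52.73 m.
Near limit Dn = s·(H − f)/(H + s − 2f) = 39600 × (52731.6 − 100) / (52731.6 + 39600 − 2 × 100) = 39600 × 52631.6 / 92131.6 ≈ 22622 mm ≈ 22.6 m.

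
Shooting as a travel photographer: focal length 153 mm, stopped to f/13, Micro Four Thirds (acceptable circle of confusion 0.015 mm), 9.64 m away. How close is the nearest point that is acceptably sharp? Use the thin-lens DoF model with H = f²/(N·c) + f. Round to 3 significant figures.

8.93 m

Hyperfocal distance H = f²/(N·c) + f = 153²/(13 × 0.015) + 153 = 23409/0.195 + 153 ≈ 120199.2 mm ≈ 120.2 m.
Near limit Dn = s·(H − f)/(H + s − 2f) = 9640 × (120199.2 − 153) / (120199.2 + 9640 − 2 × 153) = 9640 × 120046.2 / 129533.2 ≈ 8934.0 mm ≈ 8.93 m.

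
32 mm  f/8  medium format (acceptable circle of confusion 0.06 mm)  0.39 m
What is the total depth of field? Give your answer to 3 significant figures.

135 mm

Hyperfocal distance H = f²/(N·c) + f = 32²/(8 × 0.06) + 32 = 1024/0.48 + 32 ≈ 2165.3 mm ≈ 2.165 m.
Near limit Dn = s·(H − f)/(H + s − 2f) = 390 × (2165.3 − 32) / (2165.3 + 390 − 2 × 32) = 390 × 2133.3 / 2491.3 ≈ 333.96 mm.
Far limit Df = s·(H − f)/(H − s) = 390 × (2165.3 − 32) / (2165.3 − 390) = 390 × 2133.3 / 1775.3 ≈ 468.64 mm.
Depth of field = Df − Dn = 468.64 − 333.96 ≈ 134.68 mm.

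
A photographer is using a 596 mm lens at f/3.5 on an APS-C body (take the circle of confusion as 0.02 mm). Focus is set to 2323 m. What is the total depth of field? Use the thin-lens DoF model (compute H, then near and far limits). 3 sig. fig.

2690 m

Hyperfocal distance H = f²/(N·c) + f = 596²/(3.5 × 0.02) + 596 = 355216/0.07 + 596 ≈ 5075110.3 mm ≈ 5075 m.
Near limit Dn = s·(H − f)/(H + s − 2f) = 2323000 × (5075110.3 − 596) / (5075110.3 + 2323000 − 2 × 596) = 2323000 × 5074514.3 / 7396918.3 ≈ 1593650 mm.
Far limit Df = s·(H − f)/(H − s) = 2323000 × (5075110.3 − 596) / (5075110.3 − 2323000) = 2323000 × 5074514.3 / 2752110.3 ≈ 4283294 mm.
Depth of field = Df − Dn = 4283294 − 1593650 ≈ 2689644 mm ≈ 2690 m.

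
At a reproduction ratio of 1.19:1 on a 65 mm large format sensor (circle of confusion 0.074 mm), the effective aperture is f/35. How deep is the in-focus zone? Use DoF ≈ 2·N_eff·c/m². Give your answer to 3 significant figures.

At magnification m, DoF ≈ 2·N_eff·c/m² = 2 × 35 × 0.074 / 1.19² = 5.18 / 1.416 ≈ 3.66 mm.

3.66 mm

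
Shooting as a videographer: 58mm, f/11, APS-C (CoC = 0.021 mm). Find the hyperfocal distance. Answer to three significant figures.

Hyperfocal distance H = f²/(N·c) + f = 58²/(11 × 0.021) + 58 = 3364/0.231 + 58 ≈ 14620.8 mm ≈ 14.6 m.

14.6 m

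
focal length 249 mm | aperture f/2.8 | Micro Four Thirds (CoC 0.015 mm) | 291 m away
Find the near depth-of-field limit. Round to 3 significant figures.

Hyperfocal distance H = f²/(N·c) + f = 249²/(2.8 × 0.015) + 249 = 62001/0.042 + 249 ≈ 1476463.3 mm ≈ 1476 m.
Near limit Dn = s·(H − f)/(H + s − 2f) = 291000 × (1476463.3 − 249) / (1476463.3 + 291000 − 2 × 249) = 291000 × 1476214.3 / 1766965.3 ≈ 243116 mm ≈ 243 m.

243 m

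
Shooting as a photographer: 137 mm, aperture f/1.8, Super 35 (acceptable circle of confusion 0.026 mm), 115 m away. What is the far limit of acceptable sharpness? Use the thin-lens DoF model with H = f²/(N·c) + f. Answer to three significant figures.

Hyperfocal distance H = f²/(N·c) + f = 137²/(1.8 × 0.026) + 137 = 18769/0.0468 + 137 ≈ 401184.0 mm ≈ 401.2 m.
Far limit Df = s·(H − f)/(H − s) = 115000 × (401184.0 − 137) / (401184.0 − 115000) = 115000 × 401047.0 / 286184.0 ≈ 161156 mm ≈ 161 m.

161 m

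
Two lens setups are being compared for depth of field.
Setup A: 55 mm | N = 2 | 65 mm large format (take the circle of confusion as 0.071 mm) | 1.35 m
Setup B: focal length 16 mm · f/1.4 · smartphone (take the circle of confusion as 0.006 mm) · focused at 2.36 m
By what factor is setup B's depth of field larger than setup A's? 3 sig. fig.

2.22

Setup A: H = 55²/(2×0.071) + 55 ≈ 21357.8 mm; DoF = Df − Dn = 1437.38 − 1272.64 ≈ 164.74 mm.
Setup B: H = 16²/(1.4×0.006) + 16 ≈ 30492.2 mm; DoF = Df − Dn = 2556.64 − 2191.45 ≈ 365.19 mm.
Ratio = 365.19 / 164.74 ≈ 2.22.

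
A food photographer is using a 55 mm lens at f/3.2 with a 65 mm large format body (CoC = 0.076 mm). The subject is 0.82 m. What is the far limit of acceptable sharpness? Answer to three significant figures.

Hyperfocal distance H = f²/(N·c) + f = 55²/(3.2 × 0.076) + 55 = 3025/0.2432 + 55 ≈ 12493.3 mm ≈ 12.49 m.
Far limit Df = s·(H − f)/(H − s) = 820 × (12493.3 − 55) / (12493.3 − 820) = 820 × 12438.3 / 11673.3 ≈ 873.74 mm ≈ 0.874 m.

0.874 m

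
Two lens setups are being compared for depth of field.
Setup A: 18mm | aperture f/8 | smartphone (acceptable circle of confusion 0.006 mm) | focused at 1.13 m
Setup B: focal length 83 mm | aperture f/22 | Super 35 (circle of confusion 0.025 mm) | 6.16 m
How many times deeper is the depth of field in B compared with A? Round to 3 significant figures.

20.4

Setup A: H = 18²/(8×0.006) + 18 ≈ 6768.0 mm; DoF = Df − Dn = 1352.87 − 970.17 ≈ 382.70 mm.
Setup B: H = 83²/(22×0.025) + 83 ≈ 12608.5 mm; DoF = Df − Dn = 11965.2 − 4147.7 ≈ 7817.5 mm.
Ratio = 7817.5 / 382.70 ≈ 20.4.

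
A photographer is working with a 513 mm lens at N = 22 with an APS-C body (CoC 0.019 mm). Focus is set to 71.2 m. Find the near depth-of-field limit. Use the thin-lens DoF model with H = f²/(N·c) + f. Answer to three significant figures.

Hyperfocal distance H = f²/(N·c) + f = 513²/(22 × 0.019) + 513 = 263169/0.418 + 513 ≈ 630103.9 mm ≈ 630.1 m.
Near limit Dn = s·(H − f)/(H + s − 2f) = 71200 × (630103.9 − 513) / (630103.9 + 71200 − 2 × 513) = 71200 × 629590.9 / 700277.9 ≈ 64013 mm ≈ 64.0 m.

64.0 m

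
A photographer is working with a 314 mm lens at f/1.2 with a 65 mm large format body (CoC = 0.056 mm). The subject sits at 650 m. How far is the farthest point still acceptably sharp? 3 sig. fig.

Hyperfocal distance H = f²/(N·c) + f = 314²/(1.2 × 0.056) + 314 = 98596/0.0672 + 314 ≈ 1467516.4 mm ≈ 1468 m.
Far limit Df = s·(H − f)/(H − s) = 650000 × (1467516.4 − 314) / (1467516.4 − 650000) = 650000 × 1467202.4 / 817516.4 ≈ 1166560 mm ≈ 1170 m.

1170 m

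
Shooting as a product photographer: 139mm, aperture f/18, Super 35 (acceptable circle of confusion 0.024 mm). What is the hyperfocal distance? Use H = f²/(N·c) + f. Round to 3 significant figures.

44.9 m

Hyperfocal distance H = f²/(N·c) + f = 139²/(18 × 0.024) + 139 = 19321/0.432 + 139 ≈ 44863.5 mm ≈ 44.9 m.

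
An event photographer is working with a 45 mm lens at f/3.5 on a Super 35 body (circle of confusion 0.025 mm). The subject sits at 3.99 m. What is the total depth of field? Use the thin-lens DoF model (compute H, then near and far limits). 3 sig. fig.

1.40 m

Hyperfocal distance H = f²/(N·c) + f = 45²/(3.5 × 0.025) + 45 = 2025/0.0875 + 45 ≈ 23187.9 mm ≈ 23.19 m.
Near limit Dn = s·(H − f)/(H + s − 2f) = 3990 × (23187.9 − 45) / (23187.9 + 3990 − 2 × 45) = 3990 × 23142.9 / 27087.9 ≈ 3408.9 mm.
Far limit Df = s·(H − f)/(H − s) = 3990 × (23187.9 − 45) / (23187.9 − 3990) = 3990 × 23142.9 / 19197.9 ≈ 4809.9 mm.
Depth of field = Df − Dn = 4809.9 − 3408.9 ≈ 1401.0 mm ≈ 1.40 m.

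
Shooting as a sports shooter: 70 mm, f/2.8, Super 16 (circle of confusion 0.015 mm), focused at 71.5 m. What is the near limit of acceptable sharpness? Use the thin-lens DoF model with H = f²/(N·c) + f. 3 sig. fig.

44.3 m

Hyperfocal distance H = f²/(N·c) + f = 70²/(2.8 × 0.015) + 70 = 4900/0.042 + 70 ≈ 116736.7 mm ≈ 116.7 m.
Near limit Dn = s·(H − f)/(H + s − 2f) = 71500 × (116736.7 − 70) / (116736.7 + 71500 − 2 × 70) = 71500 × 116666.7 / 188096.7 ≈ 44348 mm ≈ 44.3 m.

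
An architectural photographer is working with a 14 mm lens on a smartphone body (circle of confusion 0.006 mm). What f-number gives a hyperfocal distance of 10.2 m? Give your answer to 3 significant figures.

Rearrange H = f²/(N·c) + f for N: N = f² / ((H − f)·c).
N = 14² / ((10200 − 14) × 0.006) = 196 / 61.12 ≈ 3.21.

f/3.21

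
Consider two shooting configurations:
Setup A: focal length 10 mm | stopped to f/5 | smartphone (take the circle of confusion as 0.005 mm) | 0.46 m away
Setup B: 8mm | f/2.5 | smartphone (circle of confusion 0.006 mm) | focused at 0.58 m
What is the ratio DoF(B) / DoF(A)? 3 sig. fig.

Setup A: H = 10²/(5×0.005) + 10 ≈ 4010.0 mm; DoF = Df − Dn = 518.31 − 413.48 ≈ 104.83 mm.
Setup B: H = 8²/(2.5×0.006) + 8 ≈ 4274.7 mm; DoF = Df − Dn = 669.79 − 511.44 ≈ 158.35 mm.
Ratio = 158.35 / 104.83 ≈ 1.51.

1.51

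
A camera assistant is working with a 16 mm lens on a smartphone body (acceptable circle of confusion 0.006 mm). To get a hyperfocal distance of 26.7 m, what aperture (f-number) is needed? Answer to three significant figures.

Rearrange H = f²/(N·c) + f for N: N = f² / ((H − f)·c).
N = 16² / ((26700 − 16) × 0.006) = 256 / 160.1 ≈ 1.60.

f/1.60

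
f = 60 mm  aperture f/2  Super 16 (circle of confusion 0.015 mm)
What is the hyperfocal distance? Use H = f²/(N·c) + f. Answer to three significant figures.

120 m

Hyperfocal distance H = f²/(N·c) + f = 60²/(2 × 0.015) + 60 = 3600/0.03 + 60 ≈ 120060.0 mm ≈ 120 m.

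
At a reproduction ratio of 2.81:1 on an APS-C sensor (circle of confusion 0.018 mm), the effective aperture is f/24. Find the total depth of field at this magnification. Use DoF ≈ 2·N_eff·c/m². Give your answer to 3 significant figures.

At magnification m, DoF ≈ 2·N_eff·c/m² = 2 × 24 × 0.018 / 2.81² = 0.864 / 7.896 ≈ 0.109 mm.

0.109 mm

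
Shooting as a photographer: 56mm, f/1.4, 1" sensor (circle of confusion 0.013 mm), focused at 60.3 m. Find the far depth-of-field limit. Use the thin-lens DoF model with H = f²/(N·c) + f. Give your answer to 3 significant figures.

92.7 m

Hyperfocal distance H = f²/(N·c) + f = 56²/(1.4 × 0.013) + 56 = 3136/0.0182 + 56 ≈ 172363.7 mm ≈ 172.4 m.
Far limit Df = s·(H − f)/(H − s) = 60300 × (172363.7 − 56) / (172363.7 − 60300) = 60300 × 172307.7 / 112063.7 ≈ 92717 mm ≈ 92.7 m.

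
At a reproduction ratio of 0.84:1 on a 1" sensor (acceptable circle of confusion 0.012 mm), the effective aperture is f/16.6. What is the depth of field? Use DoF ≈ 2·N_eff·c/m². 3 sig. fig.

0.565 mm

At magnification m, DoF ≈ 2·N_eff·c/m² = 2 × 16.6 × 0.012 / 0.84² = 0.3984 / 0.7056 ≈ 0.565 mm.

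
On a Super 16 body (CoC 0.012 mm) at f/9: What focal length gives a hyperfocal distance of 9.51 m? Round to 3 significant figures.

32.0 mm

From H = f²/(N·c) + f, with f ≪ H: f ≈ √(H·N·c) = √(9510 × 9 × 0.012) = √1027.1 ≈ 32.05 mm.
Exact: f² + N·c·f − N·c·H = 0 ⇒ f = (−N·c + √((N·c)² + 4·N·c·H))/2 = (−0.108 + √4108.3)/2 ≈ 31.994 mm ≈ 32.0 mm.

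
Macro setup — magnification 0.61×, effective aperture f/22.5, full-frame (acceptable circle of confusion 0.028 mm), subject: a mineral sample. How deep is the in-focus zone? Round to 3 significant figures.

At magnification m, DoF ≈ 2·N_eff·c/m² = 2 × 22.5 × 0.028 / 0.61² = 1.26 / 0.3721 ≈ 3.39 mm.

3.39 mm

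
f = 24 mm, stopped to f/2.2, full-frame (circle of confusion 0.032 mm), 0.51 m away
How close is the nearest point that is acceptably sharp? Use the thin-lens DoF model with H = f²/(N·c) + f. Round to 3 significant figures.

481 mm

Hyperfocal distance H = f²/(N·c) + f = 24²/(2.2 × 0.032) + 24 = 576/0.0704 + 24 ≈ 8205.8 mm ≈ 8.206 m.
Near limit Dn = s·(H − f)/(H + s − 2f) = 510 × (8205.8 − 24) / (8205.8 + 510 − 2 × 24) = 510 × 8181.8 / 8667.8 ≈ 481.40 mm.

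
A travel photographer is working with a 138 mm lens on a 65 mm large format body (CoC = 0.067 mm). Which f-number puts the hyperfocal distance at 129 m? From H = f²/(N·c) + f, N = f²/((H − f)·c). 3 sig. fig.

f/2.21

Rearrange H = f²/(N·c) + f for N: N = f² / ((H − f)·c).
N = 138² / ((129000 − 138) × 0.067) = 19044 / 8634 ≈ 2.21.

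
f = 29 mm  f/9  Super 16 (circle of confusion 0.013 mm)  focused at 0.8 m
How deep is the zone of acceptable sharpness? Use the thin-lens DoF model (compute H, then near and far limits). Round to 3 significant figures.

174 mm

Hyperfocal distance H = f²/(N·c) + f = 29²/(9 × 0.013) + 29 = 841/0.117 + 29 ≈ 7217.0 mm ≈ 7.217 m.
Near limit Dn = s·(H − f)/(H + s − 2f) = 800 × (7217.0 − 29) / (7217.0 + 800 − 2 × 29) = 800 × 7188.0 / 7959.0 ≈ 722.50 mm.
Far limit Df = s·(H − f)/(H − s) = 800 × (7217.0 − 29) / (7217.0 − 800) = 800 × 7188.0 / 6417.0 ≈ 896.12 mm.
Depth of field = Df − Dn = 896.12 − 722.50 ≈ 173.62 mm.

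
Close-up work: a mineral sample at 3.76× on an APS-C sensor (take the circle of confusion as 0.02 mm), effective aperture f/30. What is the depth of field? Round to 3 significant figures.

0.0849 mm

At magnification m, DoF ≈ 2·N_eff·c/m² = 2 × 30 × 0.02 / 3.76² = 1.2 / 14.14 ≈ 0.0849 mm.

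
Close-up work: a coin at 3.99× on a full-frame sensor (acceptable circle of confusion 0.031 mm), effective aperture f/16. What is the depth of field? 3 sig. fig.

0.0623 mm

At magnification m, DoF ≈ 2·N_eff·c/m² = 2 × 16 × 0.031 / 3.99² = 0.992 / 15.92 ≈ 0.0623 mm.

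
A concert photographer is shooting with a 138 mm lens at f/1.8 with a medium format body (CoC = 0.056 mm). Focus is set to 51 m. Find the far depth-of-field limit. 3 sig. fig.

Hyperfocal distance H = f²/(N·c) + f = 138²/(1.8 × 0.056) + 138 = 19044/0.1008 + 138 ≈ 189066.6 mm ≈ 189.1 m.
Far limit Df = s·(H − f)/(H − s) = 51000 × (189066.6 − 138) / (189066.6 − 51000) = 51000 × 188928.6 / 138066.6 ≈ 69788 mm ≈ 69.8 m.

69.8 m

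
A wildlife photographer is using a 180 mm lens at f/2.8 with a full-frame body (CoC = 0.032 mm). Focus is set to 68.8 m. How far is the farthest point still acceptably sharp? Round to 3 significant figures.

Hyperfocal distance H = f²/(N·c) + f = 180²/(2.8 × 0.032) + 180 = 32400/0.0896 + 180 ≈ 361787.1 mm ≈ 361.8 m.
Far limit Df = s·(H − f)/(H − s) = 68800 × (361787.1 − 180) / (361787.1 − 68800) = 68800 × 361607.1 / 292987.1 ≈ 84914 mm ≈ 84.9 m.

84.9 m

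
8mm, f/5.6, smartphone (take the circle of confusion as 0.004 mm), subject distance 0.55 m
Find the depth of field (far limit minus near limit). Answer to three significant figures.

216 mm

Hyperfocal distance H = f²/(N·c) + f = 8²/(5.6 × 0.004) + 8 = 64/0.0224 + 8 ≈ 2865.1 mm ≈ 2.865 m.
Near limit Dn = s·(H − f)/(H + s − 2f) = 550 × (2865.1 − 8) / (2865.1 + 550 − 2 × 8) = 550 × 2857.1 / 3399.1 ≈ 462.30 mm.
Far limit Df = s·(H − f)/(H − s) = 550 × (2865.1 − 8) / (2865.1 − 550) = 550 × 2857.1 / 2315.1 ≈ 678.76 mm.
Depth of field = Df − Dn = 678.76 − 462.30 ≈ 216.46 mm.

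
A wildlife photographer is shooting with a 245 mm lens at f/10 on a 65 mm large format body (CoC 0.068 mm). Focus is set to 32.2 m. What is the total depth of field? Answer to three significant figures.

Hyperfocal distance H = f²/(N·c) + f = 245²/(10 × 0.068) + 245 = 60025/0.68 + 245 ≈ 88517.1 mm ≈ 88.52 m.
Near limit Dn = s·(H − f)/(H + s − 2f) = 32200 × (88517.1 − 245) / (88517.1 + 32200 − 2 × 245) = 32200 × 88272.1 / 120227.1 ≈ 23642 mm.
Far limit Df = s·(H − f)/(H − s) = 32200 × (88517.1 − 245) / (88517.1 − 32200) = 32200 × 88272.1 / 56317.1 ≈ 50471 mm.
Depth of field = Df − Dn = 50471 − 23642 ≈ 26829 mm ≈ 26.8 m.

26.8 m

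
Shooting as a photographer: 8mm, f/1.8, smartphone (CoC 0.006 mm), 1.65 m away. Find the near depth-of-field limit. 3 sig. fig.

1.29 m

Hyperfocal distance H = f²/(N·c) + f = 8²/(1.8 × 0.006) + 8 = 64/0.0108 + 8 ≈ 5933.9 mm ≈ 5.934 m.
Near limit Dn = s·(H − f)/(H + s − 2f) = 1650 × (5933.9 − 8) / (5933.9 + 1650 − 2 × 8) = 1650 × 5925.9 / 7567.9 ≈ 1292.0 mm ≈ 1.29 m.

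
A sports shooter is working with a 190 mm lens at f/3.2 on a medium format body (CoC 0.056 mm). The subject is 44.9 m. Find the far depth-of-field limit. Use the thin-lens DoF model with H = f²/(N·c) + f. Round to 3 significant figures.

Hyperfocal distance H = f²/(N·c) + f = 190²/(3.2 × 0.056) + 190 = 36100/0.1792 + 190 ≈ 201640.9 mm ≈ 201.6 m.
Far limit Df = s·(H − f)/(H − s) = 44900 × (201640.9 − 190) / (201640.9 − 44900) = 44900 × 201450.9 / 156740.9 ≈ 57708 mm ≈ 57.7 m.

57.7 m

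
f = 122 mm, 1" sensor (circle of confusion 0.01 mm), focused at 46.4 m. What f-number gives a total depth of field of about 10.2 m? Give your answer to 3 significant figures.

f/3.49

Write h = H − f = f²/(N·c). The thin-lens limits are Dn = s·h/(h + (s−f)) and Df = s·h/(h − (s−f)), so DoF = Df − Dn = 2·s·(s−f)·h / (h² − (s−f)²).
That is a quadratic in h: DoF·h² − 2·s·(s−f)·h − DoF·(s−f)² = 0 ⇒ h = (s−f)·(s + √(s² + DoF²)) / DoF = 46278 × (46400 + √(46400² + 10200²)) / 10200 = 46278 × (46400 + 47507.9) / 10200 ≈ 426066 mm.
Then N = f²/(c·h) = 122² / (0.01 × 426066) = 14884 / 4260.7 ≈ 3.49.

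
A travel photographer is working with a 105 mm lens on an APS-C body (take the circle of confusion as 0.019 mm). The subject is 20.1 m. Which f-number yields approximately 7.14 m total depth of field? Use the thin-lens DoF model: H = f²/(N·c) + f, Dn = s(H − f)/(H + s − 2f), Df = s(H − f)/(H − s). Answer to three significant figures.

f/5

Write h = H − f = f²/(N·c). The thin-lens limits are Dn = s·h/(h + (s−f)) and Df = s·h/(h − (s−f)), so DoF = Df − Dn = 2·s·(s−f)·h / (h² − (s−f)²).
That is a quadratic in h: DoF·h² − 2·s·(s−f)·h − DoF·(s−f)² = 0 ⇒ h = (s−f)·(s + √(s² + DoF²)) / DoF = 19995 × (20100 + √(20100² + 7140²)) / 7140 = 19995 × (20100 + 21330.5) / 7140 ≈ 116023 mm.
Then N = f²/(c·h) = 105² / (0.019 × 116023) = 11025 / 2204.4 ≈ 5.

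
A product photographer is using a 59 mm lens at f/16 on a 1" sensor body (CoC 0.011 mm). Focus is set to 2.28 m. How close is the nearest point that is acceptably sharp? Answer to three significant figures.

Hyperfocal distance H = f²/(N·c) + f = 59²/(16 × 0.011) + 59 = 3481/0.176 + 59 ≈ 19837.4 mm ≈ 19.84 m.
Near limit Dn = s·(H − f)/(H + s − 2f) = 2280 × (19837.4 − 59) / (19837.4 + 2280 − 2 × 59) = 2280 × 19778.4 / 21999.4 ≈ 2049.8 mm ≈ 2.05 m.

2.05 m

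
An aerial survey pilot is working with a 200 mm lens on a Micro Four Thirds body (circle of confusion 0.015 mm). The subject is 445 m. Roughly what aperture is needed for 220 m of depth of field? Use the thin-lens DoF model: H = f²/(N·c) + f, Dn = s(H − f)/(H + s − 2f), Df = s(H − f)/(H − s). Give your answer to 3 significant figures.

Write h = H − f = f²/(N·c). The thin-lens limits are Dn = s·h/(h + (s−f)) and Df = s·h/(h − (s−f)), so DoF = Df − Dn = 2·s·(s−f)·h / (h² − (s−f)²).
That is a quadratic in h: DoF·h² − 2·s·(s−f)·h − DoF·(s−f)² = 0 ⇒ h = (s−f)·(s + √(s² + DoF²)) / DoF = 444800 × (445000 + √(445000² + 220000²)) / 220000 = 444800 × (445000 + 496412) / 220000 ≈ 1903364 mm.
Then N = f²/(c·h) = 200² / (0.015 × 1903364) = 40000 / 28550 ≈ 1.40.

f/1.40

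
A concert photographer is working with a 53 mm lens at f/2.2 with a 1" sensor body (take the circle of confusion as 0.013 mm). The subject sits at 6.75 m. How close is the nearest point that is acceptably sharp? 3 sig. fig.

Hyperfocal distance H = f²/(N·c) + f = 53²/(2.2 × 0.013) + 53 = 2809/0.0286 + 53 ≈ 98269.8 mm ≈ 98.27 m.
Near limit Dn = s·(H − f)/(H + s − 2f) = 6750 × (98269.8 − 53) / (98269.8 + 6750 − 2 × 53) = 6750 × 98216.8 / 104913.8 ≈ 6319.1 mm ≈ 6.32 m.

6.32 m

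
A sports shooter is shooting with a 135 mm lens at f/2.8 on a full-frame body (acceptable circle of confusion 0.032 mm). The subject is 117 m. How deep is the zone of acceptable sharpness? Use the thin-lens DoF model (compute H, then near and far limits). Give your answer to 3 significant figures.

201 m

Hyperfocal distance H = f²/(N·c) + f = 135²/(2.8 × 0.032) + 135 = 18225/0.0896 + 135 ≈ 203539.0 mm ≈ 203.5 m.
Near limit Dn = s·(H − f)/(H + s − 2f) = 117000 × (203539.0 − 135) / (203539.0 + 117000 − 2 × 135) = 117000 × 203404.0 / 320269.0 ≈ 74307 mm.
Far limit Df = s·(H − f)/(H − s) = 117000 × (203539.0 − 135) / (203539.0 − 117000) = 117000 × 203404.0 / 86539.0 ≈ 275000 mm.
Depth of field = Df − Dn = 275000 − 74307 ≈ 200693 mm ≈ 201 m.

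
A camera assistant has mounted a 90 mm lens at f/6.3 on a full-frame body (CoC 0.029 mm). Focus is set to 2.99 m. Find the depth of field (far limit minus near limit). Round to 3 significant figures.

393 mm

Hyperfocal distance H = f²/(N·c) + f = 90²/(6.3 × 0.029) + 90 = 8100/0.1827 + 90 ≈ 44425.0 mm ≈ 44.42 m.
Near limit Dn = s·(H − f)/(H + s − 2f) = 2990 × (44425.0 − 90) / (44425.0 + 2990 − 2 × 90) = 2990 × 44335.0 / 47235.0 ≈ 2806.43 mm.
Far limit Df = s·(H − f)/(H − s) = 2990 × (44425.0 − 90) / (44425.0 − 2990) = 2990 × 44335.0 / 41435.0 ≈ 3199.27 mm.
Depth of field = Df − Dn = 3199.27 − 2806.43 ≈ 392.84 mm.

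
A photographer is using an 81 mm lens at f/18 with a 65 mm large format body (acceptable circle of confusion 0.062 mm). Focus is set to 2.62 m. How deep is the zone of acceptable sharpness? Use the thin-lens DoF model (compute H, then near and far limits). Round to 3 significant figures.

2.78 m

Hyperfocal distance H = f²/(N·c) + f = 81²/(18 × 0.062) + 81 = 6561/1.116 + 81 ≈ 5960.0 mm ≈ 5.960 m.
Near limit Dn = s·(H − f)/(H + s − 2f) = 2620 × (5960.0 − 81) / (5960.0 + 2620 − 2 × 81) = 2620 × 5879.0 / 8418.0 ≈ 1829.8 mm.
Far limit Df = s·(H − f)/(H − s) = 2620 × (5960.0 − 81) / (5960.0 − 2620) = 2620 × 5879.0 / 3340.0 ≈ 4611.7 mm.
Depth of field = Df − Dn = 4611.7 − 1829.8 ≈ 2781.9 mm ≈ 2.78 m.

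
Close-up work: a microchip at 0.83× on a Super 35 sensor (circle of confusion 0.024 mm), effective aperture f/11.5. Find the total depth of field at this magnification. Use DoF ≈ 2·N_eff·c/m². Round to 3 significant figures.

0.801 mm

At magnification m, DoF ≈ 2·N_eff·c/m² = 2 × 11.5 × 0.024 / 0.83² = 0.552 / 0.6889 ≈ 0.801 mm.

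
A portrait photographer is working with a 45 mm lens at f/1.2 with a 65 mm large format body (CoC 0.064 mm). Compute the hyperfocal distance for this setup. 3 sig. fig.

26.4 m

Hyperfocal distance H = f²/(N·c) + f = 45²/(1.2 × 0.064) + 45 = 2025/0.0768 + 45 ≈ 26412.2 mm ≈ 26.4 m.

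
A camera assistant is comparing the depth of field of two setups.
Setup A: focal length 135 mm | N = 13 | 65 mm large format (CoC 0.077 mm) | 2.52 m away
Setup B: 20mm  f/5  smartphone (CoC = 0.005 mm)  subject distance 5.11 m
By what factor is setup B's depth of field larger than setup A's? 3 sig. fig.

5.38

Setup A: H = 135²/(13×0.077) + 135 ≈ 18341.8 mm; DoF = Df − Dn = 2899.87 − 2228.13 ≈ 671.74 mm.
Setup B: H = 20²/(5×0.005) + 20 ≈ 16020.0 mm; DoF = Df − Dn = 7494.0 − 3876.7 ≈ 3617.3 mm.
Ratio = 3617.3 / 671.74 ≈ 5.38.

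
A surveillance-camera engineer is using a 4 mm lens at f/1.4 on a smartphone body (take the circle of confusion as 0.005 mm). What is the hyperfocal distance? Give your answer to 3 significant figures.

2.29 m

Hyperfocal distance H = f²/(N·c) + f = 4²/(1.4 × 0.005) + 4 = 16/0.007 + 4 ≈ 2289.7 mm ≈ 2.29 m.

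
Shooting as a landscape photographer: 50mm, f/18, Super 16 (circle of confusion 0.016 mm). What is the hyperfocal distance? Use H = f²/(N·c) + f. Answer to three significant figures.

8.73 m

Hyperfocal distance H = f²/(N·c) + f = 50²/(18 × 0.016) + 50 = 2500/0.288 + 50 ≈ 8730.6 mm ≈ 8.73 m.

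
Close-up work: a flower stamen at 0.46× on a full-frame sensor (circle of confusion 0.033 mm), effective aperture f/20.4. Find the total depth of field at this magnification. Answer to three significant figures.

At magnification m, DoF ≈ 2·N_eff·c/m² = 2 × 20.4 × 0.033 / 0.46² = 1.346 / 0.2116 ≈ 6.36 mm.

6.36 mm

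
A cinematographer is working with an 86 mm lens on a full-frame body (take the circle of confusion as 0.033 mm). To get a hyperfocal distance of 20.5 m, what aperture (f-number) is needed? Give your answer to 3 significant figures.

f/11

Rearrange H = f²/(N·c) + f for N: N = f² / ((H − f)·c).
N = 86² / ((20500 − 86) × 0.033) = 7396 / 673.7 ≈ 11.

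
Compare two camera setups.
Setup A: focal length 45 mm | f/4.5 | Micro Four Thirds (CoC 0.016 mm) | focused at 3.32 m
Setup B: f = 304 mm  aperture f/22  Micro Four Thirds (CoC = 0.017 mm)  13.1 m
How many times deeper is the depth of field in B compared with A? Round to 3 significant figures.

Setup A: H = 45²/(4.5×0.016) + 45 ≈ 28170.0 mm; DoF = Df − Dn = 3757.55 − 2973.73 ≈ 783.82 mm.
Setup B: H = 304²/(22×0.017) + 304 ≈ 247405.6 mm; DoF = Df − Dn = 13815.4 − 12455.0 ≈ 1360.4 mm.
Ratio = 1360.4 / 783.82 ≈ 1.74.

1.74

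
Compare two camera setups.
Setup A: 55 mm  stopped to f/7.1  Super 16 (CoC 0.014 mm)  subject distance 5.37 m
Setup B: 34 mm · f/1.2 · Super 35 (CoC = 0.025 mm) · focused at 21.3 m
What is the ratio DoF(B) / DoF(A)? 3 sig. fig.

17.5

Setup A: H = 55²/(7.1×0.014) + 55 ≈ 30487.6 mm; DoF = Df − Dn = 6506.3 − 4571.6 ≈ 1934.7 mm.
Setup B: H = 34²/(1.2×0.025) + 34 ≈ 38567.3 mm; DoF = Df − Dn = 47533 − 13725 ≈ 33808 mm.
Ratio = 33808 / 1934.7 ≈ 17.5.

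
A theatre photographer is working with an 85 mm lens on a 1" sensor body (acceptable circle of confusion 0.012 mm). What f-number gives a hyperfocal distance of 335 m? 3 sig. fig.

f/1.80

Rearrange H = f²/(N·c) + f for N: N = f² / ((H − f)·c).
N = 85² / ((335000 − 85) × 0.012) = 7225 / 4019 ≈ 1.80.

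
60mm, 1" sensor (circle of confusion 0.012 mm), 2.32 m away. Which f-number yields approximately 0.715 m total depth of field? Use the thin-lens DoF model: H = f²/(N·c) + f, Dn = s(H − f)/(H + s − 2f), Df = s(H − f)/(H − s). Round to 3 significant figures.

Write h = H − f = f²/(N·c). The thin-lens limits are Dn = s·h/(h + (s−f)) and Df = s·h/(h − (s−f)), so DoF = Df − Dn = 2·s·(s−f)·h / (h² − (s−f)²).
That is a quadratic in h: DoF·h² − 2·s·(s−f)·h − DoF·(s−f)² = 0 ⇒ h = (s−f)·(s + √(s² + DoF²)) / DoF = 2260 × (2320 + √(2320² + 715²)) / 715 = 2260 × (2320 + 2427.68) / 715 ≈ 15007 mm.
Then N = f²/(c·h) = 60² / (0.012 × 15007) = 3600 / 180.08 ≈ 20.

f/20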